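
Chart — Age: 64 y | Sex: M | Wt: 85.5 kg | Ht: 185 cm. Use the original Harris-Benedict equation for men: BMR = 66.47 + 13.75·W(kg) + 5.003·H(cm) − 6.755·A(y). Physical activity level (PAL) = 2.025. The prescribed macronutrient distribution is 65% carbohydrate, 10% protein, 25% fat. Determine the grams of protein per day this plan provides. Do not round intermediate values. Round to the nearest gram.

Harris-Benedict: BMR = 66.47 + 13.75(85.5) + 5.003(185) − 6.755(64) = 1735.33 kcal/day.
TEE = 1735.33 × 2.025 = 3514.0433 kcal/day.
Protein energy = 10% × 3514.0433 = 351.4043 kcal.
Protein = 351.4043 ÷ 4 kcal/g = 87.8511 g.

88 g/day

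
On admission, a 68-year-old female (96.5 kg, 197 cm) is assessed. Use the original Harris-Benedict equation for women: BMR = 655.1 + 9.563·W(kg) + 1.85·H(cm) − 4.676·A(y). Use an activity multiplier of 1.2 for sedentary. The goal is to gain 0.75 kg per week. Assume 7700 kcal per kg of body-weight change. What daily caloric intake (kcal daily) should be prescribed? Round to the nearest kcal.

Harris-Benedict: BMR = 655.1 + 9.563(96.5) + 1.85(197) − 4.676(68) = 1624.4115 kcal/day.
TEE = 1624.4115 × 1.2 = 1949.2938 kcal/day.
Required daily surplus = 0.75 × 7700 ÷ 7 = 825 kcal/day.
Target intake = 1949.2938 + 825 = 2774.2938 kcal/day.

2774 kcal daily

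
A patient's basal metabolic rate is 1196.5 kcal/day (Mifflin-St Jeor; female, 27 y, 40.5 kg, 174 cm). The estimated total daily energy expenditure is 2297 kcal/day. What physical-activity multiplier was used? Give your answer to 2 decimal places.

Activity factor = TEE ÷ BMR = 2297 ÷ 1196.5 = 1.92.

1.92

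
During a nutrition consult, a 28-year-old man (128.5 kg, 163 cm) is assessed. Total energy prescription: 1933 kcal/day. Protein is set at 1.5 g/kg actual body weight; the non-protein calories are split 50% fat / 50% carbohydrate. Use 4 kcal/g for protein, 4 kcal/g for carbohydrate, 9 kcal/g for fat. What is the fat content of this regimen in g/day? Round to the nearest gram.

Protein = 1.5 × 128.5 = 192.75 g → 192.75 × 4 = 771 kcal.
Non-protein calories = 1933 − 771 = 1162 kcal.
Fat: 50% × 1162 = 581 kcal; carbohydrate: 581 kcal.
Fat: 581 kcal ÷ 9 kcal/g = 64.5556 g.

65 g/day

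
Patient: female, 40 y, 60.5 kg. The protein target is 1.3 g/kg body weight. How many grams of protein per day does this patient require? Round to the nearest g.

79 g/day

Protein = 1.3 g/kg × 60.5 kg = 78.65 g/day.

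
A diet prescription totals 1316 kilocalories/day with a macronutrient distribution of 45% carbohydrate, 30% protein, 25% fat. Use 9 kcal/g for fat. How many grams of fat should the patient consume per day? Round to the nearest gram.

37 g/day

Fat energy = 25% × 1316 = 329 kcal.
At 9 kcal/g: 329 ÷ 9 = 36.5556 g.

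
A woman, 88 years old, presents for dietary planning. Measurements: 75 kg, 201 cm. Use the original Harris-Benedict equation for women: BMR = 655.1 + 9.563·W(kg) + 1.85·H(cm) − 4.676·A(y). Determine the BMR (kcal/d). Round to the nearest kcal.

1333 kcal/d

Harris-Benedict: BMR = 655.1 + 9.563(75) + 1.85(201) − 4.676(88) = 1332.687 kcal/day.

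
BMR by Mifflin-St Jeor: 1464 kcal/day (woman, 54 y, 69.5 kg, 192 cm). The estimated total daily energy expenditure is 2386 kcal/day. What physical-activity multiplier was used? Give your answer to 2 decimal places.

1.63

Activity factor = TEE ÷ BMR = 2386 ÷ 1464 = 1.63.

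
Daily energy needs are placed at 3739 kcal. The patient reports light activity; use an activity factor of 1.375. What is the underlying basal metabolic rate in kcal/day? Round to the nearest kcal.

2719 kcal/day

BMR = TEE ÷ activity factor = 3739 ÷ 1.375 = 2719.2727 kcal/day.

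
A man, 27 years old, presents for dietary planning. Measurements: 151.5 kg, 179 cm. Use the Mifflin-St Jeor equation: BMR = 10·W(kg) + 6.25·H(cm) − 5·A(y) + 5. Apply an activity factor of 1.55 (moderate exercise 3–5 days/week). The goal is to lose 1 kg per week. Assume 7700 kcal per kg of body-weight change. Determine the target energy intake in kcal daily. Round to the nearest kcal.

Mifflin-St Jeor (male): BMR = 10(151.5) + 6.25(179) − 5(27) + 5 = 1515 + 1118.75 − 135 + 5 = 2503.75 kcal/day.
TEE = 2503.75 × 1.55 = 3880.8125 kcal/day.
Required daily deficit = 1 × 7700 ÷ 7 = 1100 kcal/day.
Target intake = 3880.8125 − 1100 = 2780.8125 kcal/day.

2781 kcal daily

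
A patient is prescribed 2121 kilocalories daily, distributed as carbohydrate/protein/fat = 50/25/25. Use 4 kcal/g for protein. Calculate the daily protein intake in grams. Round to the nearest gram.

Protein energy = 25% × 2121 = 530.25 kcal.
At 4 kcal/g: 530.25 ÷ 4 = 132.5625 g.

133 g/day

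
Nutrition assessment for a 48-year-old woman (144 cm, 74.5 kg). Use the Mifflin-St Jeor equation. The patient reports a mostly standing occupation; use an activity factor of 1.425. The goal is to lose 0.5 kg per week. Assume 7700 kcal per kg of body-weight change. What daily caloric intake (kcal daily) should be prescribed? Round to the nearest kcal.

Mifflin-St Jeor (female): BMR = 10(74.5) + 6.25(144) − 5(48) − 161 = 745 + 900 − 240 − 161 = 1244 kcal/day.
TEE = 1244 × 1.425 = 1772.7 kcal/day.
Required daily deficit = 0.5 × 7700 ÷ 7 = 550 kcal/day.
Target intake = 1772.7 − 550 = 1222.7 kcal/day.

1223 kcal daily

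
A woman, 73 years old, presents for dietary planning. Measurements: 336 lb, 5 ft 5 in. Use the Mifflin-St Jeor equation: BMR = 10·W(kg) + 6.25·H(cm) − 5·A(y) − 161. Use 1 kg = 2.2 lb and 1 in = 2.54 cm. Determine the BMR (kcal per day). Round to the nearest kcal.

2033 kcal per day

Convert to metric: weight = 336 ÷ 2.2 = 152.7273 kg; height = (5×12 + 5) × 2.54 = 65 × 2.54 = 165.1 cm.
Mifflin-St Jeor (female): BMR = 10(152.7273) + 6.25(165.1) − 5(73) − 161 = 1527.2727 + 1031.875 − 365 − 161 = 2033.1477 kcal/day.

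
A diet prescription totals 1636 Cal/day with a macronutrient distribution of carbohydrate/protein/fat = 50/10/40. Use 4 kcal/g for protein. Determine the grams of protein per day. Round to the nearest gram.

41 g/day

Protein energy = 10% × 1636 = 163.6 kcal.
At 4 kcal/g: 163.6 ÷ 4 = 40.9 g.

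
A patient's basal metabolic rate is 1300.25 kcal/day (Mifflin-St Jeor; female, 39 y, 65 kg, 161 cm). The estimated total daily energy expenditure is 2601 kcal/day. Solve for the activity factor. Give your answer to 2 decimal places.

2.00

Activity factor = TEE ÷ BMR = 2601 ÷ 1300.25 = 2.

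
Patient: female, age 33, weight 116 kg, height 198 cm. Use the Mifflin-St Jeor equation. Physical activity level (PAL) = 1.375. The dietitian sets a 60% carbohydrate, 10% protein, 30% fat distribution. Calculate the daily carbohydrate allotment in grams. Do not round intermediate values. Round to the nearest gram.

Mifflin-St Jeor (female): BMR = 10(116) + 6.25(198) − 5(33) − 161 = 1160 + 1237.5 − 165 − 161 = 2071.5 kcal/day.
TEE = 2071.5 × 1.375 = 2848.3125 kcal/day.
Carbohydrate energy = 60% × 2848.3125 = 1708.9875 kcal.
Carbohydrate = 1708.9875 ÷ 4 kcal/g = 427.2469 g.

427 g/day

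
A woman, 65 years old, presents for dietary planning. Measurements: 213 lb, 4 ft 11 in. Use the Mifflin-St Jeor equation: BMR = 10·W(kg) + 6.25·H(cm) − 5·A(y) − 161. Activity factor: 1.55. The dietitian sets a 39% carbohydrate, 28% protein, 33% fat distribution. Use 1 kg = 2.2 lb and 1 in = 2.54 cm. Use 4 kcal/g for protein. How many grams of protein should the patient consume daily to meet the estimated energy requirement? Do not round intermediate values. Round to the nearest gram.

154 g/day

Convert to metric: weight = 213 ÷ 2.2 = 96.8182 kg; height = (4×12 + 11) × 2.54 = 59 × 2.54 = 149.86 cm.
Mifflin-St Jeor (female): BMR = 10(96.8182) + 6.25(149.86) − 5(65) − 161 = 968.1818 + 936.625 − 325 − 161 = 1418.8068 kcal/day.
TEE = 1418.8068 × 1.55 = 2199.1506 kcal/day.
Protein energy = 28% × 2199.1506 = 615.7622 kcal.
Protein = 615.7622 ÷ 4 kcal/g = 153.9405 g.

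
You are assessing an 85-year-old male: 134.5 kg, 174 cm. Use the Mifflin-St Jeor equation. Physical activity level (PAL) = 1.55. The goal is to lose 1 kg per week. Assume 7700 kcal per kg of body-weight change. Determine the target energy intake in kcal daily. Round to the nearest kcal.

Mifflin-St Jeor (male): BMR = 10(134.5) + 6.25(174) − 5(85) + 5 = 1345 + 1087.5 − 425 + 5 = 2012.5 kcal/day.
TEE = 2012.5 × 1.55 = 3119.375 kcal/day.
Required daily deficit = 1 × 7700 ÷ 7 = 1100 kcal/day.
Target intake = 3119.375 − 1100 = 2019.375 kcal/day.

2019 kcal daily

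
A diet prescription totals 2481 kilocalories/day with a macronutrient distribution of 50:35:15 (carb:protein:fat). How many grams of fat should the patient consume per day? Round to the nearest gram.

41 g/day

Fat energy = 15% × 2481 = 372.15 kcal.
At 9 kcal/g: 372.15 ÷ 9 = 41.35 g.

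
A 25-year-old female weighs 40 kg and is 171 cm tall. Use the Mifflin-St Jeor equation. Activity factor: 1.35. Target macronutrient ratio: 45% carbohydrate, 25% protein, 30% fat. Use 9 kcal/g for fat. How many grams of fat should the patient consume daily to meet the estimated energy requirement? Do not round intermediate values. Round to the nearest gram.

53 g/day

Mifflin-St Jeor (female): BMR = 10(40) + 6.25(171) − 5(25) − 161 = 400 + 1068.75 − 125 − 161 = 1182.75 kcal/day.
TEE = 1182.75 × 1.35 = 1596.7125 kcal/day.
Fat energy = 30% × 1596.7125 = 479.0138 kcal.
Fat = 479.0138 ÷ 9 kcal/g = 53.2238 g.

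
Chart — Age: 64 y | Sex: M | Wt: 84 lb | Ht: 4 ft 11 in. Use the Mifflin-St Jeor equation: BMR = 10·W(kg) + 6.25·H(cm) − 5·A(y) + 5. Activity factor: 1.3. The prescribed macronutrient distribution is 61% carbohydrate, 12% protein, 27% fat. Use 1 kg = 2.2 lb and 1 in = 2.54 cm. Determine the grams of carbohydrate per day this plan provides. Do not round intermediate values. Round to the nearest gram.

199 g/day

Convert to metric: weight = 84 ÷ 2.2 = 38.1818 kg; height = (4×12 + 11) × 2.54 = 59 × 2.54 = 149.86 cm.
Mifflin-St Jeor (male): BMR = 10(38.1818) + 6.25(149.86) − 5(64) + 5 = 381.8182 + 936.625 − 320 + 5 = 1003.4432 kcal/day.
TEE = 1003.4432 × 1.3 = 1304.4761 kcal/day.
Carbohydrate energy = 61% × 1304.4761 = 795.7304 kcal.
Carbohydrate = 795.7304 ÷ 4 kcal/g = 198.9326 g.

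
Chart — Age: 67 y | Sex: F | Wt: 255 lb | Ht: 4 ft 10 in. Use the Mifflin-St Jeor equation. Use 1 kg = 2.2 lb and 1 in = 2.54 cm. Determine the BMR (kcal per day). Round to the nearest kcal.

Convert to metric: weight = 255 ÷ 2.2 = 115.9091 kg; height = (4×12 + 10) × 2.54 = 58 × 2.54 = 147.32 cm.
Mifflin-St Jeor (female): BMR = 10(115.9091) + 6.25(147.32) − 5(67) − 161 = 1159.0909 + 920.75 − 335 − 161 = 1583.8409 kcal/day.

1584 kcal per day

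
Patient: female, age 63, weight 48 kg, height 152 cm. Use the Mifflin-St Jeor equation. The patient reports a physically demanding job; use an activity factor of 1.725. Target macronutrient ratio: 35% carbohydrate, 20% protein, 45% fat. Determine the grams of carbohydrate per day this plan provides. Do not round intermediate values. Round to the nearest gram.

144 g/day

Mifflin-St Jeor (female): BMR = 10(48) + 6.25(152) − 5(63) − 161 = 480 + 950 − 315 − 161 = 954 kcal/day.
TEE = 954 × 1.725 = 1645.65 kcal/day.
Carbohydrate energy = 35% × 1645.65 = 575.9775 kcal.
Carbohydrate = 575.9775 ÷ 4 kcal/g = 143.9944 g.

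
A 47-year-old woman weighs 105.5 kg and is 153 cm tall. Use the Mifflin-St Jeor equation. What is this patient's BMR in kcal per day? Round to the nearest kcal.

1615 kcal per day

Mifflin-St Jeor (female): BMR = 10(105.5) + 6.25(153) − 5(47) − 161 = 1055 + 956.25 − 235 − 161 = 1615.25 kcal/day.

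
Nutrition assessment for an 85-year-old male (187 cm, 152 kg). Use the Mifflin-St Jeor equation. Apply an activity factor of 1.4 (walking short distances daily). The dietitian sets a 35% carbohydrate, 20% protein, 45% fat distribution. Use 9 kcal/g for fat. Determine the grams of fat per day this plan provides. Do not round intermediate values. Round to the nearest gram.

Mifflin-St Jeor (male): BMR = 10(152) + 6.25(187) − 5(85) + 5 = 1520 + 1168.75 − 425 + 5 = 2268.75 kcal/day.
TEE = 2268.75 × 1.4 = 3176.25 kcal/day.
Fat energy = 45% × 3176.25 = 1429.3125 kcal.
Fat = 1429.3125 ÷ 9 kcal/g = 158.8125 g.

159 g/day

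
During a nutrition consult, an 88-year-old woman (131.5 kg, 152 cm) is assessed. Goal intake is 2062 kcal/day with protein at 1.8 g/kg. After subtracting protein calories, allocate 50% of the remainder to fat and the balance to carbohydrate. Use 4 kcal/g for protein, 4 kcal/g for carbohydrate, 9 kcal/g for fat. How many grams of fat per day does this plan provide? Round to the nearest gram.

Protein = 1.8 × 131.5 = 236.7 g → 236.7 × 4 = 946.8 kcal.
Non-protein calories = 2062 − 946.8 = 1115.2 kcal.
Fat: 50% × 1115.2 = 557.6 kcal; carbohydrate: 557.6 kcal.
Fat: 557.6 kcal ÷ 9 kcal/g = 61.9556 g.

62 g/day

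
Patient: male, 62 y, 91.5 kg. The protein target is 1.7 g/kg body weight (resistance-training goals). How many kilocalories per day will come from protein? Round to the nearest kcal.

622 kcal/day

Protein = 1.7 g/kg × 91.5 kg = 155.55 g/day.
Protein energy = 155.55 g × 4 kcal/g = 622.2 kcal/day.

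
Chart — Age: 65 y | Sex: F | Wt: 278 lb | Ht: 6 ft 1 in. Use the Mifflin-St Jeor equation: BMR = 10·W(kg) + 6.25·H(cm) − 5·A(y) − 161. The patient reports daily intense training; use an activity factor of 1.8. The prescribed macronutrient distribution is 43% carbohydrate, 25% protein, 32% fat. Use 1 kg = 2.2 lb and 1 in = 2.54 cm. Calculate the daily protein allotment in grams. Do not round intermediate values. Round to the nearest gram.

Convert to metric: weight = 278 ÷ 2.2 = 126.3636 kg; height = (6×12 + 1) × 2.54 = 73 × 2.54 = 185.42 cm.
Mifflin-St Jeor (female): BMR = 10(126.3636) + 6.25(185.42) − 5(65) − 161 = 1263.6364 + 1158.875 − 325 − 161 = 1936.5114 kcal/day.
TEE = 1936.5114 × 1.8 = 3485.7205 kcal/day.
Protein energy = 25% × 3485.7205 = 871.4301 kcal.
Protein = 871.4301 ÷ 4 kcal/g = 217.8575 g.

218 g/day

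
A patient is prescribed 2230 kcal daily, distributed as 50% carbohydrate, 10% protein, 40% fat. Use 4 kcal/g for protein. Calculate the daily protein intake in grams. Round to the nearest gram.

56 g/day

Protein energy = 10% × 2230 = 223 kcal.
At 4 kcal/g: 223 ÷ 4 = 55.75 g.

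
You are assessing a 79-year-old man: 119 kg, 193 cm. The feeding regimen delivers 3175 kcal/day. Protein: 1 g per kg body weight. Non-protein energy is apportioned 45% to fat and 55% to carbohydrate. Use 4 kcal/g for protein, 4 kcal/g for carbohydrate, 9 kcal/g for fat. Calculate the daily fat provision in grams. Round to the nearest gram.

Protein = 1 × 119 = 119 g → 119 × 4 = 476 kcal.
Non-protein calories = 3175 − 476 = 2699 kcal.
Fat: 45% × 2699 = 1214.55 kcal; carbohydrate: 1484.45 kcal.
Fat: 1214.55 kcal ÷ 9 kcal/g = 134.95 g.

135 g/day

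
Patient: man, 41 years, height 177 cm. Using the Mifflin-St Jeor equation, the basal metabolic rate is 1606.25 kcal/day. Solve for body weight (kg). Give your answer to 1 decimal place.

70.0 kg

1606.25 = 10·W + 6.25(177) − 5(41) + 5
10·W = 1606.25 − 906.25 = 700, so W = 70 kg.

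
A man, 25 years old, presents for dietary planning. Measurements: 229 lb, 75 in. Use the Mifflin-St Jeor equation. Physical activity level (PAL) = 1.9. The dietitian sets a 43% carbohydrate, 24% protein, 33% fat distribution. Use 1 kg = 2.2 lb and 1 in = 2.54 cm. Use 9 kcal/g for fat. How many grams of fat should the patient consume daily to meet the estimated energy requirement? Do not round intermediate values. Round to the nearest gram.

Convert to metric: weight = 229 ÷ 2.2 = 104.0909 kg; height = 75 × 2.54 = 190.5 cm.
Mifflin-St Jeor (male): BMR = 10(104.0909) + 6.25(190.5) − 5(25) + 5 = 1040.9091 + 1190.625 − 125 + 5 = 2111.5341 kcal/day.
TEE = 2111.5341 × 1.9 = 4011.9148 kcal/day.
Fat energy = 33% × 4011.9148 = 1323.9319 kcal.
Fat = 1323.9319 ÷ 9 kcal/g = 147.1035 g.

147 g/day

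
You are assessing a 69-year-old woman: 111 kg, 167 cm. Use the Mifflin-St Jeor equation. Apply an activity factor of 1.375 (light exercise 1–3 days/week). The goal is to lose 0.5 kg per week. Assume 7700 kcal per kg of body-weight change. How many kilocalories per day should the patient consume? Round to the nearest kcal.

Mifflin-St Jeor (female): BMR = 10(111) + 6.25(167) − 5(69) − 161 = 1110 + 1043.75 − 345 − 161 = 1647.75 kcal/day.
TEE = 1647.75 × 1.375 = 2265.6563 kcal/day.
Required daily deficit = 0.5 × 7700 ÷ 7 = 550 kcal/day.
Target intake = 2265.6563 − 550 = 1715.6563 kcal/day.

1716 kilocalories per day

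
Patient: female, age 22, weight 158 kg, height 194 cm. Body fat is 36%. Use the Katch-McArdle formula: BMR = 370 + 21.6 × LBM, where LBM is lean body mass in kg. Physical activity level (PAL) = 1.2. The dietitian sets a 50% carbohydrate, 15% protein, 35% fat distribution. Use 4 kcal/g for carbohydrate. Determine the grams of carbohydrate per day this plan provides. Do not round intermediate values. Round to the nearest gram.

LBM = 158 × (1 − 0.36) = 101.12 kg. Katch-McArdle: BMR = 370 + 21.6 × 101.12 = 2554.192 kcal/day.
TEE = 2554.192 × 1.2 = 3065.0304 kcal/day.
Carbohydrate energy = 50% × 3065.0304 = 1532.5152 kcal.
Carbohydrate = 1532.5152 ÷ 4 kcal/g = 383.1288 g.

383 g/day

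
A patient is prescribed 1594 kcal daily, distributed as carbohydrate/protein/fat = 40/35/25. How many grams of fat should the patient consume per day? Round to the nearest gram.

Fat energy = 25% × 1594 = 398.5 kcal.
At 9 kcal/g: 398.5 ÷ 9 = 44.2778 g.

44 g/day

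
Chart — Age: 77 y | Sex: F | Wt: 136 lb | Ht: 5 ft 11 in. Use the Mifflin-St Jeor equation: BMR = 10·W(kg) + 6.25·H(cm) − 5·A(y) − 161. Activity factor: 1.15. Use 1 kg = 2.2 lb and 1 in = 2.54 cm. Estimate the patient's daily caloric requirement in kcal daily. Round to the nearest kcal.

Convert to metric: weight = 136 ÷ 2.2 = 61.8182 kg; height = (5×12 + 11) × 2.54 = 71 × 2.54 = 180.34 cm.
Mifflin-St Jeor (female): BMR = 10(61.8182) + 6.25(180.34) − 5(77) − 161 = 618.1818 + 1127.125 − 385 − 161 = 1199.3068 kcal/day.
TEE = BMR × activity factor = 1199.3068 × 1.15 = 1379.2028 kcal/day.

1379 kcal daily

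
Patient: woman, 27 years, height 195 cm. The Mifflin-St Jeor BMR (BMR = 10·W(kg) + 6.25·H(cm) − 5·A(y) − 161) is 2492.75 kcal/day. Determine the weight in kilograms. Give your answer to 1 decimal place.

2492.75 = 10·W + 6.25(195) − 5(27) − 161
10·W = 2492.75 − 922.75 = 1570, so W = 157 kg.

157.0 kg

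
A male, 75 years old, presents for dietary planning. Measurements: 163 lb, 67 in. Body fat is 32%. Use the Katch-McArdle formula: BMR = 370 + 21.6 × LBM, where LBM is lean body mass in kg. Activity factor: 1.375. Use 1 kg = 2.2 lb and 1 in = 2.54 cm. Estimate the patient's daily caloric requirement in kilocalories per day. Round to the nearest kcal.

2005 kilocalories per day

Convert to metric: weight = 163 ÷ 2.2 = 74.0909 kg; height = 67 × 2.54 = 170.18 cm.
LBM = 74.0909 × (1 − 0.32) = 50.3818 kg. Katch-McArdle: BMR = 370 + 21.6 × 50.3818 = 1458.2473 kcal/day.
TEE = BMR × activity factor = 1458.2473 × 1.375 = 2005.09 kcal/day.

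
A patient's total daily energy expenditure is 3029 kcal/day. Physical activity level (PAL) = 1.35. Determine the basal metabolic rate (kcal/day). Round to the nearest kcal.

2244 kcal/day

BMR = TEE ÷ activity factor = 3029 ÷ 1.35 = 2243.7037 kcal/day.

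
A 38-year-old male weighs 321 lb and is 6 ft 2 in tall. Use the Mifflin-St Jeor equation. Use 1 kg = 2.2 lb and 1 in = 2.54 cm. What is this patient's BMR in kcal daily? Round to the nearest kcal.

Convert to metric: weight = 321 ÷ 2.2 = 145.9091 kg; height = (6×12 + 2) × 2.54 = 74 × 2.54 = 187.96 cm.
Mifflin-St Jeor (male): BMR = 10(145.9091) + 6.25(187.96) − 5(38) + 5 = 1459.0909 + 1174.75 − 190 + 5 = 2448.8409 kcal/day.

2449 kcal daily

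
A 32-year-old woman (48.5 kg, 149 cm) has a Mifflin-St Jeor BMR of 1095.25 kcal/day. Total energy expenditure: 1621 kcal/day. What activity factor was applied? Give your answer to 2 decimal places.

Activity factor = TEE ÷ BMR = 1621 ÷ 1095.25 = 1.48.

1.48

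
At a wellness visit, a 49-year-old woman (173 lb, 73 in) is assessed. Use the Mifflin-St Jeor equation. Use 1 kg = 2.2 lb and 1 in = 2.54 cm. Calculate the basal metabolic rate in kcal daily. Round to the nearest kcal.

1539 kcal daily

Convert to metric: weight = 173 ÷ 2.2 = 78.6364 kg; height = 73 × 2.54 = 185.42 cm.
Mifflin-St Jeor (female): BMR = 10(78.6364) + 6.25(185.42) − 5(49) − 161 = 786.3636 + 1158.875 − 245 − 161 = 1539.2386 kcal/day.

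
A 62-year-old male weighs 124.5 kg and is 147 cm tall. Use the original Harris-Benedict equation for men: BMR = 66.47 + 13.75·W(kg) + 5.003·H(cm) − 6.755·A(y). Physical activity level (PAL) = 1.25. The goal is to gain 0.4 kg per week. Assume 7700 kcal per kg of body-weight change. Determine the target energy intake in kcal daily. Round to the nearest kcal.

Harris-Benedict: BMR = 66.47 + 13.75(124.5) + 5.003(147) − 6.755(62) = 2094.976 kcal/day.
TEE = 2094.976 × 1.25 = 2618.72 kcal/day.
Required daily surplus = 0.4 × 7700 ÷ 7 = 440 kcal/day.
Target intake = 2618.72 + 440 = 3058.72 kcal/day.

3059 kcal daily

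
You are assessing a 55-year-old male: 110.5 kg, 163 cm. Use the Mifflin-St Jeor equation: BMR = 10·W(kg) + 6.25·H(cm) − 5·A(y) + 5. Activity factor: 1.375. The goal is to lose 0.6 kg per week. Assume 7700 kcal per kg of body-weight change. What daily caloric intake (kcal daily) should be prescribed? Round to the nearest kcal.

1889 kcal daily

Mifflin-St Jeor (male): BMR = 10(110.5) + 6.25(163) − 5(55) + 5 = 1105 + 1018.75 − 275 + 5 = 1853.75 kcal/day.
TEE = 1853.75 × 1.375 = 2548.9063 kcal/day.
Required daily deficit = 0.6 × 7700 ÷ 7 = 660 kcal/day.
Target intake = 2548.9063 − 660 = 1888.9063 kcal/day.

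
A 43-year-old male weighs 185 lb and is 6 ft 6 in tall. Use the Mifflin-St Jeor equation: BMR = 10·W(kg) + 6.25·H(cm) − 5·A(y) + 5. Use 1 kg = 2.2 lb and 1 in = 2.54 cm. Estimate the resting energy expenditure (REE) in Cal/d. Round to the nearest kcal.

Convert to metric: weight = 185 ÷ 2.2 = 84.0909 kg; height = (6×12 + 6) × 2.54 = 78 × 2.54 = 198.12 cm.
Mifflin-St Jeor (male): BMR = 10(84.0909) + 6.25(198.12) − 5(43) + 5 = 840.9091 + 1238.25 − 215 + 5 = 1869.1591 kcal/day.

1869 Cal/d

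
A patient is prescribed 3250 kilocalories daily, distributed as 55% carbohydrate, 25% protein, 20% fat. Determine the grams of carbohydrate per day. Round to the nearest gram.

447 g/day

Carbohydrate energy = 55% × 3250 = 1787.5 kcal.
At 4 kcal/g: 1787.5 ÷ 4 = 446.875 g.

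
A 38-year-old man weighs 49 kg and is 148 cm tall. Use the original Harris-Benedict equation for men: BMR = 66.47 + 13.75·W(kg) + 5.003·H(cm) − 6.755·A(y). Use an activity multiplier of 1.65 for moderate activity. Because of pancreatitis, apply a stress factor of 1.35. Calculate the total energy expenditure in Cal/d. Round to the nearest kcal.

Harris-Benedict: BMR = 66.47 + 13.75(49) + 5.003(148) − 6.755(38) = 1223.974 kcal/day.
TEE = BMR × activity factor = 1223.974 × 1.65 = 2019.5571 kcal/day.
Apply stress factor: 2019.5571 × 1.35 = 2726.4021 kcal/day.

2726 Cal/d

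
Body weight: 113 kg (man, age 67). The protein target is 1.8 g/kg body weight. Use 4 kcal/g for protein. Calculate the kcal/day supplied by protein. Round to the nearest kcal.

Protein = 1.8 g/kg × 113 kg = 203.4 g/day.
Protein energy = 203.4 g × 4 kcal/g = 813.6 kcal/day.

814 kcal/day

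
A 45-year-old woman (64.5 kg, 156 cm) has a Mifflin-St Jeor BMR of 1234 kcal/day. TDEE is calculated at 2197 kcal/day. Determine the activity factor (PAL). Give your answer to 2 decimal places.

1.78

Activity factor = TEE ÷ BMR = 2197 ÷ 1234 = 1.78.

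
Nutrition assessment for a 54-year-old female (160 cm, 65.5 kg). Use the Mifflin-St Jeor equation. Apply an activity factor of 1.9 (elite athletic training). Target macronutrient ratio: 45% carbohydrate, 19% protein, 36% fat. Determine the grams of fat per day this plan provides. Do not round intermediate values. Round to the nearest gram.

Mifflin-St Jeor (female): BMR = 10(65.5) + 6.25(160) − 5(54) − 161 = 655 + 1000 − 270 − 161 = 1224 kcal/day.
TEE = 1224 × 1.9 = 2325.6 kcal/day.
Fat energy = 36% × 2325.6 = 837.216 kcal.
Fat = 837.216 ÷ 9 kcal/g = 93.024 g.

93 g/day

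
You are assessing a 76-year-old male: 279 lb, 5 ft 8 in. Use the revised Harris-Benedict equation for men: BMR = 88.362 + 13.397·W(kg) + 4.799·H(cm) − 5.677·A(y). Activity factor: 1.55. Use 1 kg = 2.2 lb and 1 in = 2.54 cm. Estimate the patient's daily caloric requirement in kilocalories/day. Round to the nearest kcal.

Convert to metric: weight = 279 ÷ 2.2 = 126.8182 kg; height = (5×12 + 8) × 2.54 = 68 × 2.54 = 172.72 cm.
Harris-Benedict: BMR = 88.362 + 13.397(126.8182) + 4.799(172.72) − 5.677(76) = 2184.7765 kcal/day.
TEE = BMR × activity factor = 2184.7765 × 1.55 = 3386.4035 kcal/day.

3386 kilocalories/day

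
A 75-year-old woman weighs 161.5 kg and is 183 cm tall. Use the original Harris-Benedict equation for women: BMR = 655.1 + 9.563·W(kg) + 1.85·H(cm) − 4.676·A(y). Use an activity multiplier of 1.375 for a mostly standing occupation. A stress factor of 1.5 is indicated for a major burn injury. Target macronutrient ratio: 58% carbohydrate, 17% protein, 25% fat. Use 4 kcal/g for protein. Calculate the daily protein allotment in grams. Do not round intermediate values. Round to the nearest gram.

192 g/day

Harris-Benedict: BMR = 655.1 + 9.563(161.5) + 1.85(183) − 4.676(75) = 2187.3745 kcal/day.
TEE = 2187.3745 × 1.375 = 3007.6399 kcal/day.
With stress factor 1.5: 3007.6399 × 1.5 = 4511.4599 kcal/day.
Protein energy = 17% × 4511.4599 = 766.9482 kcal.
Protein = 766.9482 ÷ 4 kcal/g = 191.737 g.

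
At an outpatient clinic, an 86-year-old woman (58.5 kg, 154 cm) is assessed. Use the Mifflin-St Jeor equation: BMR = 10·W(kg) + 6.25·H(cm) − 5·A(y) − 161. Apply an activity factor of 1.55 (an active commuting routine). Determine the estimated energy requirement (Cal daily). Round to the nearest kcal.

Mifflin-St Jeor (female): BMR = 10(58.5) + 6.25(154) − 5(86) − 161 = 585 + 962.5 − 430 − 161 = 956.5 kcal/day.
TEE = BMR × activity factor = 956.5 × 1.55 = 1482.575 kcal/day.

1483 Cal daily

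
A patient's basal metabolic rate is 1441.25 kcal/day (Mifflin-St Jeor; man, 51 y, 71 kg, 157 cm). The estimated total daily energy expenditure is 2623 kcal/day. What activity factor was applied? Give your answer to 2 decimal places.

1.82

Activity factor = TEE ÷ BMR = 2623 ÷ 1441.25 = 1.82.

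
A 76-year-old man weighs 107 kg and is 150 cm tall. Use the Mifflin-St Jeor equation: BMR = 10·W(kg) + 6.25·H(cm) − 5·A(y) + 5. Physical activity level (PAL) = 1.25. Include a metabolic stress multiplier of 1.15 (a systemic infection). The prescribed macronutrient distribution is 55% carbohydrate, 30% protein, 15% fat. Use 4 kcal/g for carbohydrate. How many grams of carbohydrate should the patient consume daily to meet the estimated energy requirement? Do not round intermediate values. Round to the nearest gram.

Mifflin-St Jeor (male): BMR = 10(107) + 6.25(150) − 5(76) + 5 = 1070 + 937.5 − 380 + 5 = 1632.5 kcal/day.
TEE = 1632.5 × 1.25 = 2040.625 kcal/day.
With stress factor 1.15: 2040.625 × 1.15 = 2346.7188 kcal/day.
Carbohydrate energy = 55% × 2346.7188 = 1290.6953 kcal.
Carbohydrate = 1290.6953 ÷ 4 kcal/g = 322.6738 g.

323 g/day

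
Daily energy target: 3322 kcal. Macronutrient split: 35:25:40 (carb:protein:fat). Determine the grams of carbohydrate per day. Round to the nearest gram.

291 g/day

Carbohydrate energy = 35% × 3322 = 1162.7 kcal.
At 4 kcal/g: 1162.7 ÷ 4 = 290.675 g.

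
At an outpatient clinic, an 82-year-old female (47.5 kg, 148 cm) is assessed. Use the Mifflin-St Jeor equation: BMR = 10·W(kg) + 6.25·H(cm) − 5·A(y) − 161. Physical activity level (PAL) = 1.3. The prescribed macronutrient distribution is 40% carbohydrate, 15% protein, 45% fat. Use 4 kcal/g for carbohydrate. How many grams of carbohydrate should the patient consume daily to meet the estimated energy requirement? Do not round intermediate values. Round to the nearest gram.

Mifflin-St Jeor (female): BMR = 10(47.5) + 6.25(148) − 5(82) − 161 = 475 + 925 − 410 − 161 = 829 kcal/day.
TEE = 829 × 1.3 = 1077.7 kcal/day.
Carbohydrate energy = 40% × 1077.7 = 431.08 kcal.
Carbohydrate = 431.08 ÷ 4 kcal/g = 107.77 g.

108 g/day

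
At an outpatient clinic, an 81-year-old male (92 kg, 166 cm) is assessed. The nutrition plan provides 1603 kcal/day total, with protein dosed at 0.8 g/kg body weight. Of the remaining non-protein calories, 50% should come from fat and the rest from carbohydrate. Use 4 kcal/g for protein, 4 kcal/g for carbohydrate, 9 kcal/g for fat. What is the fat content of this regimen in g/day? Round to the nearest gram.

Protein = 0.8 × 92 = 73.6 g → 73.6 × 4 = 294.4 kcal.
Non-protein calories = 1603 − 294.4 = 1308.6 kcal.
Fat: 50% × 1308.6 = 654.3 kcal; carbohydrate: 654.3 kcal.
Fat: 654.3 kcal ÷ 9 kcal/g = 72.7 g.

73 g/day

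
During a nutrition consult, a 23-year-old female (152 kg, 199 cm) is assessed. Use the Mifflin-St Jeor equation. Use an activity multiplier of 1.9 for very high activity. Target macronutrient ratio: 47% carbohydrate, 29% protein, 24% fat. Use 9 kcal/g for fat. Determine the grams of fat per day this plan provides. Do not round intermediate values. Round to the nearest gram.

Mifflin-St Jeor (female): BMR = 10(152) + 6.25(199) − 5(23) − 161 = 1520 + 1243.75 − 115 − 161 = 2487.75 kcal/day.
TEE = 2487.75 × 1.9 = 4726.725 kcal/day.
Fat energy = 24% × 4726.725 = 1134.414 kcal.
Fat = 1134.414 ÷ 9 kcal/g = 126.046 g.

126 g/day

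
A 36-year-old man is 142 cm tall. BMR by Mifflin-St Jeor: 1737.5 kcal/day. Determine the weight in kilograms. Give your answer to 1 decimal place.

102.5 kg

1737.5 = 10·W + 6.25(142) − 5(36) + 5
10·W = 1737.5 − 712.5 = 1025, so W = 102.5 kg.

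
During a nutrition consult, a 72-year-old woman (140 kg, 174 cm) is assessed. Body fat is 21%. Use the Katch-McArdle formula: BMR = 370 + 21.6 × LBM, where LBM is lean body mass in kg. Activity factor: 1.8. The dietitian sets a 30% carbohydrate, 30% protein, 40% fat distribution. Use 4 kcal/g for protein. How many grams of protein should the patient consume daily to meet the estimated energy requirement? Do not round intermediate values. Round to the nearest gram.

LBM = 140 × (1 − 0.21) = 110.6 kg. Katch-McArdle: BMR = 370 + 21.6 × 110.6 = 2758.96 kcal/day.
TEE = 2758.96 × 1.8 = 4966.128 kcal/day.
Protein energy = 30% × 4966.128 = 1489.8384 kcal.
Protein = 1489.8384 ÷ 4 kcal/g = 372.4596 g.

372 g/day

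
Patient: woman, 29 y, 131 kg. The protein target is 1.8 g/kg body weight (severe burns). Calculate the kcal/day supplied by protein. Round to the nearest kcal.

Protein = 1.8 g/kg × 131 kg = 235.8 g/day.
Protein energy = 235.8 g × 4 kcal/g = 943.2 kcal/day.

943 kcal/day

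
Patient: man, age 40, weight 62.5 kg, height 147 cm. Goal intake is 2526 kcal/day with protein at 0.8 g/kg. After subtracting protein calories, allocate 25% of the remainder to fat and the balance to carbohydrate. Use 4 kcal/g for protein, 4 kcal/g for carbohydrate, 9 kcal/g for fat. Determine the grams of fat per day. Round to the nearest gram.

Protein = 0.8 × 62.5 = 50 g → 50 × 4 = 200 kcal.
Non-protein calories = 2526 − 200 = 2326 kcal.
Fat: 25% × 2326 = 581.5 kcal; carbohydrate: 1744.5 kcal.
Fat: 581.5 kcal ÷ 9 kcal/g = 64.6111 g.

65 g/day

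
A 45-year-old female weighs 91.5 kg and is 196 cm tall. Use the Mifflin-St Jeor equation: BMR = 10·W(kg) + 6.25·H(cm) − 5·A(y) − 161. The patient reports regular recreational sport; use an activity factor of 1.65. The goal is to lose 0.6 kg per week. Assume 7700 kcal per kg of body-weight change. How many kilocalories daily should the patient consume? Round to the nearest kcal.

2234 kilocalories daily

Mifflin-St Jeor (female): BMR = 10(91.5) + 6.25(196) − 5(45) − 161 = 915 + 1225 − 225 − 161 = 1754 kcal/day.
TEE = 1754 × 1.65 = 2894.1 kcal/day.
Required daily deficit = 0.6 × 7700 ÷ 7 = 660 kcal/day.
Target intake = 2894.1 − 660 = 2234.1 kcal/day.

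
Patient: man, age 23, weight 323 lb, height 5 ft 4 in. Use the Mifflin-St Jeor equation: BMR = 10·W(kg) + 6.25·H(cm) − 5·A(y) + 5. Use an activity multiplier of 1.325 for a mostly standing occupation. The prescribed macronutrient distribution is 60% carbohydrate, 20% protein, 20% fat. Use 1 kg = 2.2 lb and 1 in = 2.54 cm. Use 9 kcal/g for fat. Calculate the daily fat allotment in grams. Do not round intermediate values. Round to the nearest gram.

Convert to metric: weight = 323 ÷ 2.2 = 146.8182 kg; height = (5×12 + 4) × 2.54 = 64 × 2.54 = 162.56 cm.
Mifflin-St Jeor (male): BMR = 10(146.8182) + 6.25(162.56) − 5(23) + 5 = 1468.1818 + 1016 − 115 + 5 = 2374.1818 kcal/day.
TEE = 2374.1818 × 1.325 = 3145.7909 kcal/day.
Fat energy = 20% × 3145.7909 = 629.1582 kcal.
Fat = 629.1582 ÷ 9 kcal/g = 69.9065 g.

70 g/day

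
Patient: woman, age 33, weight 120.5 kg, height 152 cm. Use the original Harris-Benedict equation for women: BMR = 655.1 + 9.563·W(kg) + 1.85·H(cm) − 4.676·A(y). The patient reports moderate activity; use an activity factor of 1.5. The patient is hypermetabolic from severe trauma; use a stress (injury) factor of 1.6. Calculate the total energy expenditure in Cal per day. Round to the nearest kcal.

4642 Cal per day

Harris-Benedict: BMR = 655.1 + 9.563(120.5) + 1.85(152) − 4.676(33) = 1934.3335 kcal/day.
TEE = BMR × activity factor = 1934.3335 × 1.5 = 2901.5003 kcal/day.
Apply stress factor: 2901.5003 × 1.6 = 4642.4004 kcal/day.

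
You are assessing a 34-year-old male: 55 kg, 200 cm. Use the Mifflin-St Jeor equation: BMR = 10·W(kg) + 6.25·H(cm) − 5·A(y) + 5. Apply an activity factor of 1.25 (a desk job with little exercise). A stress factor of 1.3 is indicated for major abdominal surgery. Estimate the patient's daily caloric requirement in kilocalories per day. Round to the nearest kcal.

Mifflin-St Jeor (male): BMR = 10(55) + 6.25(200) − 5(34) + 5 = 550 + 1250 − 170 + 5 = 1635 kcal/day.
TEE = BMR × activity factor = 1635 × 1.25 = 2043.75 kcal/day.
Apply stress factor: 2043.75 × 1.3 = 2656.875 kcal/day.

2657 kilocalories per day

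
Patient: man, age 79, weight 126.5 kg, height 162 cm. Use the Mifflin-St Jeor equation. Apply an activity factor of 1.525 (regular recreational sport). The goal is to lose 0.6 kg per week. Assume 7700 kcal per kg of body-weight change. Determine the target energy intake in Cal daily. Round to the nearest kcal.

2218 Cal daily

Mifflin-St Jeor (male): BMR = 10(126.5) + 6.25(162) − 5(79) + 5 = 1265 + 1012.5 − 395 + 5 = 1887.5 kcal/day.
TEE = 1887.5 × 1.525 = 2878.4375 kcal/day.
Required daily deficit = 0.6 × 7700 ÷ 7 = 660 kcal/day.
Target intake = 2878.4375 − 660 = 2218.4375 kcal/day.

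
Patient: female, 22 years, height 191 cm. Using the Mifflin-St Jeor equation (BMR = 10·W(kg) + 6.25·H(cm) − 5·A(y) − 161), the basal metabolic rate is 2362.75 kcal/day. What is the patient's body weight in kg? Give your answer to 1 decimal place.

2362.75 = 10·W + 6.25(191) − 5(22) − 161
10·W = 2362.75 − 922.75 = 1440, so W = 144 kg.

144.0 kg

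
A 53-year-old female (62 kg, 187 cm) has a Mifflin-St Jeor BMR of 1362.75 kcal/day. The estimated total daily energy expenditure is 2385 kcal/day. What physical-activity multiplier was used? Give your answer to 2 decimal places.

Activity factor = TEE ÷ BMR = 2385 ÷ 1362.75 = 1.75.

1.75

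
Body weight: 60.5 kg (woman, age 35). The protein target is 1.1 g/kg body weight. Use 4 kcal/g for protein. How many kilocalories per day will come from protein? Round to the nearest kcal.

266 kcal/day

Protein = 1.1 g/kg × 60.5 kg = 66.55 g/day.
Protein energy = 66.55 g × 4 kcal/g = 266.2 kcal/day.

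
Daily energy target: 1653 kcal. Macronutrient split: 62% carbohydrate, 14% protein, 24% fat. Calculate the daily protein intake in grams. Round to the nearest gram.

58 g/day

Protein energy = 14% × 1653 = 231.42 kcal.
At 4 kcal/g: 231.42 ÷ 4 = 57.855 g.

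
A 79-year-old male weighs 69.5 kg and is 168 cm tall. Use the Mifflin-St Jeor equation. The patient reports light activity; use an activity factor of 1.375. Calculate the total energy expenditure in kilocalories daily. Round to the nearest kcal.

1863 kilocalories daily

Mifflin-St Jeor (male): BMR = 10(69.5) + 6.25(168) − 5(79) + 5 = 695 + 1050 − 395 + 5 = 1355 kcal/day.
TEE = BMR × activity factor = 1355 × 1.375 = 1863.125 kcal/day.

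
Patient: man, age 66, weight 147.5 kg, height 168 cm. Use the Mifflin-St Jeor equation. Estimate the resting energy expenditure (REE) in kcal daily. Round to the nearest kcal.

Mifflin-St Jeor (male): BMR = 10(147.5) + 6.25(168) − 5(66) + 5 = 1475 + 1050 − 330 + 5 = 2200 kcal/day.

2200 kcal daily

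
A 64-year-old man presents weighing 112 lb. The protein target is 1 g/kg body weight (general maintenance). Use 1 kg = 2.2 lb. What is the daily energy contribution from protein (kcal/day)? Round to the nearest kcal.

Weight in kg = 112 ÷ 2.2 = 50.9091 kg.
Protein = 1 g/kg × 50.9091 kg = 50.9091 g/day.
Protein energy = 50.9091 g × 4 kcal/g = 203.6364 kcal/day.

204 kcal/day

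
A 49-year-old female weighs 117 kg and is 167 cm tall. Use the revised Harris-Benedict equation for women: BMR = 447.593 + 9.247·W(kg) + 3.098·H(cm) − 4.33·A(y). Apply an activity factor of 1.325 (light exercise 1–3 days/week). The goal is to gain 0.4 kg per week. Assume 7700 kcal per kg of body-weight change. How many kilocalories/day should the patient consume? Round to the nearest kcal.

2871 kilocalories/day

Harris-Benedict: BMR = 447.593 + 9.247(117) + 3.098(167) − 4.33(49) = 1834.688 kcal/day.
TEE = 1834.688 × 1.325 = 2430.9616 kcal/day.
Required daily surplus = 0.4 × 7700 ÷ 7 = 440 kcal/day.
Target intake = 2430.9616 + 440 = 2870.9616 kcal/day.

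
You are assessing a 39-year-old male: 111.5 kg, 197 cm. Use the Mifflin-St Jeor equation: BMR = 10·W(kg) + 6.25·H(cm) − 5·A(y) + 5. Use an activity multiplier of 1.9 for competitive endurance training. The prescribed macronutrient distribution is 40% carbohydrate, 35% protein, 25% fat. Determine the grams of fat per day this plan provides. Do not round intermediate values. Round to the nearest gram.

114 g/day

Mifflin-St Jeor (male): BMR = 10(111.5) + 6.25(197) − 5(39) + 5 = 1115 + 1231.25 − 195 + 5 = 2156.25 kcal/day.
TEE = 2156.25 × 1.9 = 4096.875 kcal/day.
Fat energy = 25% × 4096.875 = 1024.2188 kcal.
Fat = 1024.2188 ÷ 9 kcal/g = 113.8021 g.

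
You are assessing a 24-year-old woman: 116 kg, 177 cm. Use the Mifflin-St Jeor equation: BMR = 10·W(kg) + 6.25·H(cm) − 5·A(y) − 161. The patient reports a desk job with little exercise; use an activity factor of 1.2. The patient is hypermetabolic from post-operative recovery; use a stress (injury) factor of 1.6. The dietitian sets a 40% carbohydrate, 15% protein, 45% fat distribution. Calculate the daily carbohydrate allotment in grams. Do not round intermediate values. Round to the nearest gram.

Mifflin-St Jeor (female): BMR = 10(116) + 6.25(177) − 5(24) − 161 = 1160 + 1106.25 − 120 − 161 = 1985.25 kcal/day.
TEE = 1985.25 × 1.2 = 2382.3 kcal/day.
With stress factor 1.6: 2382.3 × 1.6 = 3811.68 kcal/day.
Carbohydrate energy = 40% × 3811.68 = 1524.672 kcal.
Carbohydrate = 1524.672 ÷ 4 kcal/g = 381.168 g.

381 g/day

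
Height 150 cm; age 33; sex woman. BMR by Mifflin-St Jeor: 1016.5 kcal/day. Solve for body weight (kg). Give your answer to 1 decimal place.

40.5 kg

1016.5 = 10·W + 6.25(150) − 5(33) − 161
10·W = 1016.5 − 611.5 = 405, so W = 40.5 kg.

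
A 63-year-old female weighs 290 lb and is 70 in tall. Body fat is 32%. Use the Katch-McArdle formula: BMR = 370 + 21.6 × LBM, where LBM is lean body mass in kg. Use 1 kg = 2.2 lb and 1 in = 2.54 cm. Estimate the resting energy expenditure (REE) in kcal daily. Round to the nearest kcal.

2306 kcal daily

Convert to metric: weight = 290 ÷ 2.2 = 131.8182 kg; height = 70 × 2.54 = 177.8 cm.
LBM = 131.8182 × (1 − 0.32) = 89.6364 kg. Katch-McArdle: BMR = 370 + 21.6 × 89.6364 = 2306.1455 kcal/day.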